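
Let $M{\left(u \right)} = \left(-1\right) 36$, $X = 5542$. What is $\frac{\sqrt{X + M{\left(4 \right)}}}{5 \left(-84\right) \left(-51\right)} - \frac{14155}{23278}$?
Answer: $- \frac{14155}{23278} + \frac{\sqrt{5506}}{21420} \approx -0.60462$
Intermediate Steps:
$M{\left(u \right)} = -36$
$\frac{\sqrt{X + M{\left(4 \right)}}}{5 \left(-84\right) \left(-51\right)} - \frac{14155}{23278} = \frac{\sqrt{5542 - 36}}{5 \left(-84\right) \left(-51\right)} - \frac{14155}{23278} = \frac{\sqrt{5506}}{\left(-420\right) \left(-51\right)} - \frac{14155}{23278} = \frac{\sqrt{5506}}{21420} - \frac{14155}{23278} = - \frac{14155}{23278} + \frac{\sqrt{5506}}{21420}$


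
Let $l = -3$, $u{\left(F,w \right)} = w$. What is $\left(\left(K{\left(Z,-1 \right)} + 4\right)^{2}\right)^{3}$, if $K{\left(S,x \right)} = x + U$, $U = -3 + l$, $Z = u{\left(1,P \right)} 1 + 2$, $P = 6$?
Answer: $729$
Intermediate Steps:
$Z = 8$ ($Z = 6 \cdot 1 + 2 = 6 + 2 = 8$)
$U = -6$ ($U = -3 - 3 = -6$)
$K{\left(S,x \right)} = -6 + x$ ($K{\left(S,x \right)} = x - 6 = -6 + x$)
$\left(\left(K{\left(Z,-1 \right)} + 4\right)^{2}\right)^{3} = \left(\left(\left(-6 - 1\right) + 4\right)^{2}\right)^{3} = \left(\left(-7 + 4\right)^{2}\right)^{3} = \left(\left(-3\right)^{2}\right)^{3} = 9^{3} = 729$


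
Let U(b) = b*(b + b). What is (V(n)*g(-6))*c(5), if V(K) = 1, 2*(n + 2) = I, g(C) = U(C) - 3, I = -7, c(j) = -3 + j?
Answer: 138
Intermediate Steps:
U(b) = 2*b² (U(b) = b*(2*b) = 2*b²)
g(C) = -3 + 2*C² (g(C) = 2*C² - 3 = -3 + 2*C²)
n = -11/2 (n = -2 + (½)*(-7) = -2 - 7/2 = -11/2 ≈ -5.5000)
(V(n)*g(-6))*c(5) = (1*(-3 + 2*(-6)²))*(-3 + 5) = (1*(-3 + 2*36))*2 = (1*(-3 + 72))*2 = (1*69)*2 = 69*2 = 138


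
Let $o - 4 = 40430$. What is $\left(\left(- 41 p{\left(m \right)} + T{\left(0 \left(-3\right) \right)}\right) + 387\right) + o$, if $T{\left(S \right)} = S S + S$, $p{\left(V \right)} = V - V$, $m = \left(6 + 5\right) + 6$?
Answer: $40821$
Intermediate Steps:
$m = 17$ ($m = 11 + 6 = 17$)
$o = 40434$ ($o = 4 + 40430 = 40434$)
$p{\left(V \right)} = 0$
$T{\left(S \right)} = S + S^{2}$ ($T{\left(S \right)} = S^{2} + S = S + S^{2}$)
$\left(\left(- 41 p{\left(m \right)} + T{\left(0 \left(-3\right) \right)}\right) + 387\right) + o = \left(\left(\left(-41\right) 0 + 0 \left(-3\right) \left(1 + 0 \left(-3\right)\right)\right) + 387\right) + 40434 = \left(\left(0 + 0 \left(1 + 0\right)\right) + 387\right) + 40434 = \left(\left(0 + 0 \cdot 1\right) + 387\right) + 40434 = \left(\left(0 + 0\right) + 387\right) + 40434 = \left(0 + 387\right) + 40434 = 387 + 40434 = 40821$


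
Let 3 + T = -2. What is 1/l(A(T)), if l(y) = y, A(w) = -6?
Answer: -⅙ ≈ -0.16667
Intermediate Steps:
T = -5 (T = -3 - 2 = -5)
1/l(A(T)) = 1/(-6) = -⅙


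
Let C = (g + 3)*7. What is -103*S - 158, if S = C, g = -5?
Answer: 1284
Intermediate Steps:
C = -14 (C = (-5 + 3)*7 = -2*7 = -14)
S = -14
-103*S - 158 = -103*(-14) - 158 = 1442 - 158 = 1284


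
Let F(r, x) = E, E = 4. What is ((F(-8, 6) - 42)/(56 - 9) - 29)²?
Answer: 1962801/2209 ≈ 888.55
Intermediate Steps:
F(r, x) = 4
((F(-8, 6) - 42)/(56 - 9) - 29)² = ((4 - 42)/(56 - 9) - 29)² = (-38/47 - 29)² = (-1401/47)² = 1962801/2209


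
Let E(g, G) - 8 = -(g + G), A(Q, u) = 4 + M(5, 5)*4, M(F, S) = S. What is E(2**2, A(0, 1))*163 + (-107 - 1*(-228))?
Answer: -3139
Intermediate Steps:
A(Q, u) = 24 (A(Q, u) = 4 + 5*4 = 4 + 20 = 24)
E(g, G) = 8 - G - g (E(g, G) = 8 - (g + G) = 8 - (G + g) = 8 + (-G - g) = 8 - G - g)
E(2**2, A(0, 1))*163 + (-107 - 1*(-228)) = (8 - 1*24 - 1*2**2)*163 + (-107 - 1*(-228)) = (8 - 24 - 1*4)*163 + (-107 + 228) = (8 - 24 - 4)*163 + 121 = -20*163 + 121 = -3260 + 121 = -3139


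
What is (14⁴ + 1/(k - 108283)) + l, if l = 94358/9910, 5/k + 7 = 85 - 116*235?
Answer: 560409020659657739/14584291872005 ≈ 38426.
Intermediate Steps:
k = -5/27182 (k = 5/(-7 + (85 - 116*235)) = 5/(-7 + (85 - 27260)) = 5/(-7 - 27175) = 5/(-27182) = 5*(-1/27182) = -5/27182 ≈ -0.00018395)
l = 47179/4955 (l = 94358*(1/9910) = 47179/4955 ≈ 9.5215)
(14⁴ + 1/(k - 108283)) + l = (14⁴ + 1/(-5/27182 - 108283)) + 47179/4955 = (38416 + 1/(-2943348511/27182)) + 47179/4955 = (38416 - 27182/2943348511) + 47179/4955 = 113071676371394/2943348511 + 47179/4955 = 560409020659657739/14584291872005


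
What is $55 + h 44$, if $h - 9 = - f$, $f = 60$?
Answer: $-2189$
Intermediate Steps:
$h = -51$ ($h = 9 - 60 = -51$)
$55 + h 44 = 55 - 2244 = -2189$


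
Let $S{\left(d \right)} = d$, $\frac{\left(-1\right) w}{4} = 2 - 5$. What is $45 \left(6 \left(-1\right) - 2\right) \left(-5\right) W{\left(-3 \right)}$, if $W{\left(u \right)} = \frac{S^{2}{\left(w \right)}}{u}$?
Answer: $-86400$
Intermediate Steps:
$w = 12$ ($w = - 4 \left(2 - 5\right) = \left(-4\right) \left(-3\right) = 12$)
$W{\left(u \right)} = \frac{144}{u}$ ($W{\left(u \right)} = \frac{12^{2}}{u} = \frac{144}{u}$)
$45 \left(6 \left(-1\right) - 2\right) \left(-5\right) W{\left(-3 \right)} = 45 \left(6 \left(-1\right) - 2\right) \left(-5\right) \frac{144}{-3} = 45 \left(-6 - 2\right) \left(-5\right) 144 \left(- \frac{1}{3}\right) = 45 \left(\left(-8\right) \left(-5\right)\right) \left(-48\right) = 45 \cdot 40 \left(-48\right) = 1800 \left(-48\right) = -86400$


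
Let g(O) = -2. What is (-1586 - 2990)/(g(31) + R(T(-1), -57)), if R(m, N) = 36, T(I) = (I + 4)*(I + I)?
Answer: -2288/17 ≈ -134.59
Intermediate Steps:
T(I) = 2*I*(4 + I) (T(I) = (4 + I)*(2*I) = 2*I*(4 + I))
(-1586 - 2990)/(g(31) + R(T(-1), -57)) = (-1586 - 2990)/(-2 + 36) = -4576/34 = -4576*1/34 = -2288/17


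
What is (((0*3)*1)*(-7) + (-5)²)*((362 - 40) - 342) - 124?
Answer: -624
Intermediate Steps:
(((0*3)*1)*(-7) + (-5)²)*((362 - 40) - 342) - 124 = ((0*1)*(-7) + 25)*(322 - 342) - 124 = (0*(-7) + 25)*(-20) - 124 = (0 + 25)*(-20) - 124 = 25*(-20) - 124 = -500 - 124 = -624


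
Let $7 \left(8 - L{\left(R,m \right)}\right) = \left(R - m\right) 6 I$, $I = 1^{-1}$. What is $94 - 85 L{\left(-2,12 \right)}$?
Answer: $-1606$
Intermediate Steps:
$I = 1$
$L{\left(R,m \right)} = 8 - \frac{6 R}{7} + \frac{6 m}{7}$ ($L{\left(R,m \right)} = 8 - \frac{\left(R - m\right) 6 \cdot 1}{7} = 8 - \frac{\left(- 6 m + 6 R\right) 1}{7} = 8 - \frac{- 6 m + 6 R}{7} = 8 - \left(- \frac{6 m}{7} + \frac{6 R}{7}\right) = 8 - \frac{6 R}{7} + \frac{6 m}{7}$)
$94 - 85 L{\left(-2,12 \right)} = 94 - 85 \left(8 - - \frac{12}{7} + \frac{6}{7} \cdot 12\right) = 94 - 85 \left(8 + \frac{12}{7} + \frac{72}{7}\right) = 94 - 1700 = -1606$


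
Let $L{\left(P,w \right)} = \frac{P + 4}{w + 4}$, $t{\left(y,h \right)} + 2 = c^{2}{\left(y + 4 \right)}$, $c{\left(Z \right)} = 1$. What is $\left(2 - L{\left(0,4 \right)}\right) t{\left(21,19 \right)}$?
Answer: $- \frac{3}{2} \approx -1.5$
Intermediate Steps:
$t{\left(y,h \right)} = -1$ ($t{\left(y,h \right)} = -2 + 1^{2} = -2 + 1 = -1$)
$L{\left(P,w \right)} = \frac{4 + P}{4 + w}$
$\left(2 - L{\left(0,4 \right)}\right) t{\left(21,19 \right)} = \left(2 - \frac{4 + 0}{4 + 4}\right) \left(-1\right) = \left(2 - \frac{1}{8} \cdot 4\right) \left(-1\right) = \left(2 - \frac{1}{2}\right) \left(-1\right) = \frac{3}{2} \left(-1\right) = - \frac{3}{2}$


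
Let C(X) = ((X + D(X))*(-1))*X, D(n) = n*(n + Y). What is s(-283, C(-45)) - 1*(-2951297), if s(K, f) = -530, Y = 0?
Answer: 2950767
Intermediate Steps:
D(n) = n² (D(n) = n*(n + 0) = n*n = n²)
C(X) = X*(-X - X²) (C(X) = ((X + X²)*(-1))*X = (-X - X²)*X = X*(-X - X²))
s(-283, C(-45)) - 1*(-2951297) = -530 - 1*(-2951297) = -530 + 2951297 = 2950767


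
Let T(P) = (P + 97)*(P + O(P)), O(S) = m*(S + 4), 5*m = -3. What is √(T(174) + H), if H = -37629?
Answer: I*√485445/5 ≈ 139.35*I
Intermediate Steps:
m = -⅗ (m = (⅕)*(-3) = -⅗ ≈ -0.60000)
O(S) = -12/5 - 3*S/5 (O(S) = -3*(S + 4)/5 = -3*(4 + S)/5 = -12/5 - 3*S/5)
T(P) = (97 + P)*(-12/5 + 2*P/5) (T(P) = (P + 97)*(P + (-12/5 - 3*P/5)) = (97 + P)*(-12/5 + 2*P/5))
√(T(174) + H) = √((-1164/5 + (⅖)*174² + (182/5)*174) - 37629) = √((-1164/5 + (⅖)*30276 + 31668/5) - 37629) = √((-1164/5 + 60552/5 + 31668/5) - 37629) = √(91056/5 - 37629) = √(-97089/5) = I*√485445/5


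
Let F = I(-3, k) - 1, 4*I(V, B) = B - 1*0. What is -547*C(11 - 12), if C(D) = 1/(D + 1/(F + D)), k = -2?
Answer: 2735/7 ≈ 390.71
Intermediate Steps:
I(V, B) = B/4 (I(V, B) = (B - 1*0)/4 = (B + 0)/4 = B/4)
F = -3/2 (F = (¼)*(-2) - 1 = -½ - 1 = -3/2 ≈ -1.5000)
C(D) = 1/(D + 1/(-3/2 + D))
-547*C(11 - 12) = -547*(-3 + 2*(11 - 12))/(2 - 3*(11 - 12) + 2*(11 - 12)²) = -547*(-3 + 2*(-1))/(2 - 3*(-1) + 2*(-1)²) = -547*(-3 - 2)/(2 + 3 + 2*1) = -547*(-5)/(2 + 3 + 2) = -547*(-5)/7 = -547*(-5/7) = 2735/7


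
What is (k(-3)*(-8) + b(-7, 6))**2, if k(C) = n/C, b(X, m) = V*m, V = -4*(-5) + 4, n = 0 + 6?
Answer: 25600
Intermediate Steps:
n = 6
V = 24 (V = 20 + 4 = 24)
b(X, m) = 24*m
k(C) = 6/C
(k(-3)*(-8) + b(-7, 6))**2 = ((6/(-3))*(-8) + 24*6)**2 = ((6*(-1/3))*(-8) + 144)**2 = (-2*(-8) + 144)**2 = (16 + 144)**2 = 160**2 = 25600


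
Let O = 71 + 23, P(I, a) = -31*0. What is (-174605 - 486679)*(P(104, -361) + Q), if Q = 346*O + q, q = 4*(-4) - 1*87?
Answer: -21439488564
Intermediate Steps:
P(I, a) = 0
O = 94
q = -103 (q = -16 - 87 = -103)
Q = 32421 (Q = 346*94 - 103 = 32524 - 103 = 32421)
(-174605 - 486679)*(P(104, -361) + Q) = (-174605 - 486679)*(0 + 32421) = -661284*32421 = -21439488564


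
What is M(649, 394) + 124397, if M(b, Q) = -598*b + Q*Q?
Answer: -108469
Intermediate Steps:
M(b, Q) = Q² - 598*b (M(b, Q) = -598*b + Q² = Q² - 598*b)
M(649, 394) + 124397 = (394² - 598*649) + 124397 = (155236 - 388102) + 124397 = -232866 + 124397 = -108469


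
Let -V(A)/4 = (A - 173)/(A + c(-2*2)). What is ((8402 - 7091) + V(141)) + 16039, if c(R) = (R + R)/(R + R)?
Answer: 1231914/71 ≈ 17351.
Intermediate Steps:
c(R) = 1 (c(R) = (2*R)/((2*R)) = (2*R)*(1/(2*R)) = 1)
V(A) = -4*(-173 + A)/(1 + A) (V(A) = -4*(A - 173)/(A + 1) = -4*(-173 + A)/(1 + A))
((8402 - 7091) + V(141)) + 16039 = ((8402 - 7091) + 4*(173 - 1*141)/(1 + 141)) + 16039 = (1311 + 4*(173 - 141)/142) + 16039 = (1311 + 4*(1/142)*32) + 16039 = (1311 + 64/71) + 16039 = 93145/71 + 16039 = 1231914/71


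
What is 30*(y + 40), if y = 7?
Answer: 1410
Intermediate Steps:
30*(y + 40) = 30*(7 + 40) = 30*47 = 1410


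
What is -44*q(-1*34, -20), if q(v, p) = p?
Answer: 880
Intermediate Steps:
-44*q(-1*34, -20) = -44*(-20) = 880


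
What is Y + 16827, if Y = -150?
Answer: 16677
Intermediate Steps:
Y + 16827 = -150 + 16827 = 16677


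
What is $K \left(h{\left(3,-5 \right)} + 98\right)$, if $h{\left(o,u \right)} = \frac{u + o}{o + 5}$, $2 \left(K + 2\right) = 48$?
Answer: $\frac{4301}{2} \approx 2150.5$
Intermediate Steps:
$K = 22$ ($K = -2 + \frac{1}{2} \cdot 48 = -2 + 24 = 22$)
$h{\left(o,u \right)} = \frac{o + u}{5 + o}$
$K \left(h{\left(3,-5 \right)} + 98\right) = 22 \left(\frac{3 - 5}{5 + 3} + 98\right) = 22 \left(\frac{1}{8} \left(-2\right) + 98\right) = 22 \left(- \frac{1}{4} + 98\right) = 22 \cdot \frac{391}{4} = \frac{4301}{2}$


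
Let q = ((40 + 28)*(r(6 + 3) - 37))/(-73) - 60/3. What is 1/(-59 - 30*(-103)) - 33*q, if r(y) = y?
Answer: -134314811/669191 ≈ -200.71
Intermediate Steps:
q = 444/73 (q = ((40 + 28)*((6 + 3) - 37))/(-73) - 60/3 = (68*(9 - 37))*(-1/73) - 60*⅓ = (68*(-28))*(-1/73) - 20 = -1904*(-1/73) - 20 = 1904/73 - 20 = 444/73 ≈ 6.0822)
1/(-59 - 30*(-103)) - 33*q = 1/(-59 - 30*(-103)) - 33*444/73 = -1/103/(-89) - 14652/73 = -1/89*(-1/103) - 14652/73 = 1/9167 - 14652/73 = -134314811/669191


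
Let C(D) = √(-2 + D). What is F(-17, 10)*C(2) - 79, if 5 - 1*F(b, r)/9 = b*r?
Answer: -79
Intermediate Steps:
F(b, r) = 45 - 9*b*r
F(-17, 10)*C(2) - 79 = (45 - 9*(-17)*10)*√(-2 + 2) - 79 = (45 + 1530)*√0 - 79 = 1575*0 - 79 = 0 - 79 = -79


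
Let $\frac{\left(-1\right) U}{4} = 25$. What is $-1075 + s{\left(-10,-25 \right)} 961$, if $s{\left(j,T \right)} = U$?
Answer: $-97175$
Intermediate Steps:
$U = -100$ ($U = \left(-4\right) 25 = -100$)
$s{\left(j,T \right)} = -100$
$-1075 + s{\left(-10,-25 \right)} 961 = -1075 - 96100 = -97175$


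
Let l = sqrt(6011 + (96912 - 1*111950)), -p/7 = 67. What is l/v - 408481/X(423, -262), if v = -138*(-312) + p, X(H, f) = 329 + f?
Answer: -408481/67 + 3*I*sqrt(1003)/42587 ≈ -6096.7 + 0.002231*I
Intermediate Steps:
p = -469 (p = -7*67 = -469)
l = 3*I*sqrt(1003) (l = sqrt(6011 + (96912 - 111950)) = sqrt(6011 - 15038) = sqrt(-9027) = 3*I*sqrt(1003) ≈ 95.01*I)
v = 42587 (v = -138*(-312) - 469 = 43056 - 469 = 42587)
l/v - 408481/X(423, -262) = (3*I*sqrt(1003))/42587 - 408481/(329 - 262) = (3*I*sqrt(1003))*(1/42587) - 408481/67 = 3*I*sqrt(1003)/42587 - 408481*1/67 = 3*I*sqrt(1003)/42587 - 408481/67 = -408481/67 + 3*I*sqrt(1003)/42587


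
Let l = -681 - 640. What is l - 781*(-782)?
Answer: 609421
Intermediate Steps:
l = -1321
l - 781*(-782) = -1321 - 781*(-782) = -1321 + 610742 = 609421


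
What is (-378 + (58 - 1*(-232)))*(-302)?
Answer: 26576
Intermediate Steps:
(-378 + (58 - 1*(-232)))*(-302) = (-378 + (58 + 232))*(-302) = (-378 + 290)*(-302) = -88*(-302) = 26576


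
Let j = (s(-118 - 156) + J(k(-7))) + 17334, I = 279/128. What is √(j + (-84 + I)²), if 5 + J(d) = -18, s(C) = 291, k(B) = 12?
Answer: √398074897/128 ≈ 155.87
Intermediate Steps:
J(d) = -23 (J(d) = -5 - 18 = -23)
I = 279/128 (I = 279*(1/128) = 279/128 ≈ 2.1797)
j = 17602 (j = (291 - 23) + 17334 = 268 + 17334 = 17602)
√(j + (-84 + I)²) = √(17602 + (-84 + 279/128)²) = √(17602 + (-10473/128)²) = √(17602 + 109683729/16384) = √(398074897/16384) = √398074897/128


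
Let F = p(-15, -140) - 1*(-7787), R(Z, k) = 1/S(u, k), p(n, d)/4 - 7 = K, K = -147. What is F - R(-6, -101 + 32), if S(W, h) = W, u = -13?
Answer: 93952/13 ≈ 7227.1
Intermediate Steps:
p(n, d) = -560 (p(n, d) = 28 + 4*(-147) = 28 - 588 = -560)
R(Z, k) = -1/13 (R(Z, k) = 1/(-13) = -1/13)
F = 7227 (F = -560 - 1*(-7787) = -560 + 7787 = 7227)
F - R(-6, -101 + 32) = 7227 - 1*(-1/13) = 7227 + 1/13 = 93952/13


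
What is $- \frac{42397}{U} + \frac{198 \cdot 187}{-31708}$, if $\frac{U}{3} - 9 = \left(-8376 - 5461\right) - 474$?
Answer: $- \frac{30539185}{170057931} \approx -0.17958$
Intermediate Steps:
$U = -42906$ ($U = 27 + 3 \left(\left(-8376 - 5461\right) - 474\right) = 27 + 3 \left(-13837 - 474\right) = 27 + 3 \left(-14311\right) = 27 - 42933 = -42906$)
$- \frac{42397}{U} + \frac{198 \cdot 187}{-31708} = - \frac{42397}{-42906} + \frac{198 \cdot 187}{-31708} = \left(-42397\right) \left(- \frac{1}{42906}\right) + 37026 \left(- \frac{1}{31708}\right) = \frac{42397}{42906} - \frac{18513}{15854} = - \frac{30539185}{170057931}$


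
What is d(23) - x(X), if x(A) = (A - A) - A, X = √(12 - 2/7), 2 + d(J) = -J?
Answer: -25 + √574/7 ≈ -21.577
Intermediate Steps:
d(J) = -2 - J
X = √574/7 (X = √(12 - 2*⅐) = √(12 - 2/7) = √(82/7) = √574/7 ≈ 3.4226)
x(A) = -A (x(A) = 0 - A = -A)
d(23) - x(X) = (-2 - 1*23) - (-1)*√574/7 = (-2 - 23) - (-1)*√574/7 = -25 + √574/7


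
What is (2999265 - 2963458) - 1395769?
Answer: -1359962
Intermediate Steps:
(2999265 - 2963458) - 1395769 = 35807 - 1395769 = -1359962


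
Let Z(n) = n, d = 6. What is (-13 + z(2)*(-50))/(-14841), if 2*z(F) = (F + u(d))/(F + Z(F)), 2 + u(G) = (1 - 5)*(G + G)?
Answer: -287/14841 ≈ -0.019338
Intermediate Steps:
u(G) = -2 - 8*G (u(G) = -2 + (1 - 5)*(G + G) = -2 - 8*G)
z(F) = (-50 + F)/(4*F) (z(F) = ((F + (-2 - 8*6))/(F + F))/2 = ((F + (-2 - 48))/((2*F)))/2 = ((F - 50)*(1/(2*F)))/2 = ((-50 + F)*(1/(2*F)))/2 = ((-50 + F)/(2*F))/2 = (-50 + F)/(4*F))
(-13 + z(2)*(-50))/(-14841) = (-13 + ((1/4)*(-50 + 2)/2)*(-50))/(-14841) = (-13 + ((1/4)*(1/2)*(-48))*(-50))*(-1/14841) = (-13 - 6*(-50))*(-1/14841) = (-13 + 300)*(-1/14841) = 287*(-1/14841) = -287/14841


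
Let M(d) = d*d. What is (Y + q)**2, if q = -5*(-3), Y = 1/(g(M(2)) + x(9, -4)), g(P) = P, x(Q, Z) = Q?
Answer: 38416/169 ≈ 227.31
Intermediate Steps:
M(d) = d**2
Y = 1/13 (Y = 1/(2**2 + 9) = 1/(4 + 9) = 1/13 ≈ 0.076923)
q = 15
(Y + q)**2 = (1/13 + 15)**2 = (196/13)**2 = 38416/169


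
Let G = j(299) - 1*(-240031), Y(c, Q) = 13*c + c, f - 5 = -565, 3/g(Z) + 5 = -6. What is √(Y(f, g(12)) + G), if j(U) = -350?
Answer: √231841 ≈ 481.50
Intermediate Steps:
g(Z) = -3/11 (g(Z) = 3/(-5 - 6) = 3/(-11) = 3*(-1/11) = -3/11)
f = -560 (f = 5 - 565 = -560)
Y(c, Q) = 14*c
G = 239681 (G = -350 - 1*(-240031) = -350 + 240031 = 239681)
√(Y(f, g(12)) + G) = √(14*(-560) + 239681) = √(-7840 + 239681) = √231841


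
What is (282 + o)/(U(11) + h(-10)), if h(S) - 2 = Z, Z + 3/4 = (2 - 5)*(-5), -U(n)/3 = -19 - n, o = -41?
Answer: 964/425 ≈ 2.2682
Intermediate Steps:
U(n) = 57 + 3*n (U(n) = -3*(-19 - n) = 57 + 3*n)
Z = 57/4 (Z = -¾ + (2 - 5)*(-5) = -¾ - 3*(-5) = -¾ + 15 = 57/4 ≈ 14.250)
h(S) = 65/4 (h(S) = 2 + 57/4 = 65/4)
(282 + o)/(U(11) + h(-10)) = (282 - 41)/((57 + 3*11) + 65/4) = 241/((57 + 33) + 65/4) = 241/(90 + 65/4) = 241/(425/4) = 241*(4/425) = 964/425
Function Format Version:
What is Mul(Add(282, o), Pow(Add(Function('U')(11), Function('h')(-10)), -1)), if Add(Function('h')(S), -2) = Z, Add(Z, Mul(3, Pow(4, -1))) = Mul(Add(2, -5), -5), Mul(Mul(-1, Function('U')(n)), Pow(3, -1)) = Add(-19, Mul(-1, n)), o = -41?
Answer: Rational(964, 425) ≈ 2.2682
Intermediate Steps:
Function('U')(n) = Add(57, Mul(3, n)) (Function('U')(n) = Mul(-3, Add(-19, Mul(-1, n))) = Add(57, Mul(3, n)))
Z = Rational(57, 4) (Z = Add(Rational(-3, 4), Mul(Add(2, -5), -5)) = Add(Rational(-3, 4), Mul(-3, -5)) = Add(Rational(-3, 4), 15) = Rational(57, 4) ≈ 14.250)
Function('h')(S) = Rational(65, 4) (Function('h')(S) = Add(2, Rational(57, 4)) = Rational(65, 4))
Mul(Add(282, o), Pow(Add(Function('U')(11), Function('h')(-10)), -1)) = Mul(Add(282, -41), Pow(Add(Add(57, Mul(3, 11)), Rational(65, 4)), -1)) = Mul(241, Pow(Add(Add(57, 33), Rational(65, 4)), -1)) = Mul(241, Pow(Add(90, Rational(65, 4)), -1)) = Mul(241, Pow(Rational(425, 4), -1)) = Mul(241, Rational(4, 425)) = Rational(964, 425)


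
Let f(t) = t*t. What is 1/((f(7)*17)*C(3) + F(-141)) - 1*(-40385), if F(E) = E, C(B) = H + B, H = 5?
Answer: 263431356/6523 ≈ 40385.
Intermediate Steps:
C(B) = 5 + B
f(t) = t²
1/((f(7)*17)*C(3) + F(-141)) - 1*(-40385) = 1/((7²*17)*(5 + 3) - 141) - 1*(-40385) = 1/((49*17)*8 - 141) + 40385 = 1/(833*8 - 141) + 40385 = 1/(6664 - 141) + 40385 = 1/6523 + 40385 = 263431356/6523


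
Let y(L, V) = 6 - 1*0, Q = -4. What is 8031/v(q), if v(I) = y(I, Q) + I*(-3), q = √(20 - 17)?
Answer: 5354 + 2677*√3 ≈ 9990.7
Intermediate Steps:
y(L, V) = 6 (y(L, V) = 6 + 0 = 6)
q = √3 ≈ 1.7320
v(I) = 6 - 3*I (v(I) = 6 + I*(-3) = 6 - 3*I)
8031/v(q) = 8031/(6 - 3*√3)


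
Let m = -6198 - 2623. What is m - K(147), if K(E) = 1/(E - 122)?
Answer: -220526/25 ≈ -8821.0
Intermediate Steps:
m = -8821
K(E) = 1/(-122 + E)
m - K(147) = -8821 - 1/(-122 + 147) = -8821 - 1/25 = -220526/25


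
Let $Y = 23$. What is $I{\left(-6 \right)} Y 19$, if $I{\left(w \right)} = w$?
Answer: $-2622$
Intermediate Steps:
$I{\left(-6 \right)} Y 19 = \left(-6\right) 23 \cdot 19 = \left(-138\right) 19 = -2622$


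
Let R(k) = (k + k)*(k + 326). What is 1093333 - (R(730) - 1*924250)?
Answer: 475823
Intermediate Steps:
R(k) = 2*k*(326 + k) (R(k) = (2*k)*(326 + k) = 2*k*(326 + k))
1093333 - (R(730) - 1*924250) = 1093333 - (2*730*(326 + 730) - 1*924250) = 1093333 - (2*730*1056 - 924250) = 1093333 - (1541760 - 924250) = 1093333 - 1*617510 = 1093333 - 617510 = 475823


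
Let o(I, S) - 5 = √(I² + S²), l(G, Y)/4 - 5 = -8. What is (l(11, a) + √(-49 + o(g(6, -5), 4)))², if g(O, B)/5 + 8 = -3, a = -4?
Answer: (12 - √(-44 + √3041))² ≈ 75.022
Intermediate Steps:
g(O, B) = -55 (g(O, B) = -40 + 5*(-3) = -40 - 15 = -55)
l(G, Y) = -12 (l(G, Y) = 20 + 4*(-8) = 20 - 32 = -12)
o(I, S) = 5 + √(I² + S²)
(l(11, a) + √(-49 + o(g(6, -5), 4)))² = (-12 + √(-49 + (5 + √((-55)² + 4²))))² = (-12 + √(-49 + (5 + √(3025 + 16))))² = (-12 + √(-49 + (5 + √3041)))² = (-12 + √(-44 + √3041))²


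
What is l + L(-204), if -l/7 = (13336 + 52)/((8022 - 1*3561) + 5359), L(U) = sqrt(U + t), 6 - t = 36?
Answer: -23429/2455 + 3*I*sqrt(26) ≈ -9.5434 + 15.297*I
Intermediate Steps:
t = -30 (t = 6 - 1*36 = 6 - 36 = -30)
L(U) = sqrt(-30 + U) (L(U) = sqrt(U - 30) = sqrt(-30 + U))
l = -23429/2455 (l = -7*(13336 + 52)/((8022 - 1*3561) + 5359) = -93716/((8022 - 3561) + 5359) = -93716/(4461 + 5359) = -93716/9820 = -7*3347/2455 = -23429/2455 ≈ -9.5434)
l + L(-204) = -23429/2455 + sqrt(-30 - 204) = -23429/2455 + sqrt(-234) = -23429/2455 + 3*I*sqrt(26)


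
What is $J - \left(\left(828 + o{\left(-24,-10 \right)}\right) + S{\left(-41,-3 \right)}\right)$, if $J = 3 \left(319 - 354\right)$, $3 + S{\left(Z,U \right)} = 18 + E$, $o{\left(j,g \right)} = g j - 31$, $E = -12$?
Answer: $-1145$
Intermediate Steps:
$o{\left(j,g \right)} = -31 + g j$
$S{\left(Z,U \right)} = 3$ ($S{\left(Z,U \right)} = -3 + \left(18 - 12\right) = -3 + 6 = 3$)
$J = -105$ ($J = 3 \left(-35\right) = -105$)
$J - \left(\left(828 + o{\left(-24,-10 \right)}\right) + S{\left(-41,-3 \right)}\right) = -105 - \left(\left(828 - -209\right) + 3\right) = -105 - \left(\left(828 + \left(-31 + 240\right)\right) + 3\right) = -105 - \left(\left(828 + 209\right) + 3\right) = -105 - \left(1037 + 3\right) = -105 - 1040 = -1145$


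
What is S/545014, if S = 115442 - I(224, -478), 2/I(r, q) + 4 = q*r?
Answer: 6180533797/29178959532 ≈ 0.21181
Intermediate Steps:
I(r, q) = 2/(-4 + q*r)
S = 6180533797/53538 (S = 115442 - 2/(-4 - 478*224) = 115442 - 2/(-4 - 107072) = 115442 - 2/(-107076) = 115442 - 2*(-1)/107076 = 115442 - 1*(-1/53538) = 115442 + 1/53538 = 6180533797/53538 ≈ 1.1544e+5)
S/545014 = (6180533797/53538)/545014 = (6180533797/53538)*(1/545014) = 6180533797/29178959532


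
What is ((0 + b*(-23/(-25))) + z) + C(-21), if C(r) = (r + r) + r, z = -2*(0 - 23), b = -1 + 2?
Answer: -402/25 ≈ -16.080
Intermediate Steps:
b = 1
z = 46 (z = -2*(-23) = 46)
C(r) = 3*r (C(r) = 2*r + r = 3*r)
((0 + b*(-23/(-25))) + z) + C(-21) = ((0 + 1*(-23/(-25))) + 46) + 3*(-21) = ((0 + 1*(-23*(-1/25))) + 46) - 63 = ((0 + 1*(23/25)) + 46) - 63 = ((0 + 23/25) + 46) - 63 = (23/25 + 46) - 63 = 1173/25 - 63 = -402/25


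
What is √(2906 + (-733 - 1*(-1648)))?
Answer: √3821 ≈ 61.814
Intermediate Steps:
√(2906 + (-733 - 1*(-1648))) = √(2906 + (-733 + 1648)) = √(2906 + 915) = √3821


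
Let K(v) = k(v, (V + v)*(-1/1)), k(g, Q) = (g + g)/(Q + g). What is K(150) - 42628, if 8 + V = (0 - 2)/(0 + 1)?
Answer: -42598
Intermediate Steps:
V = -10 (V = -8 + (0 - 2)/(0 + 1) = -8 - 2/1 = -8 - 2*1 = -8 - 2 = -10)
k(g, Q) = 2*g/(Q + g) (k(g, Q) = (2*g)/(Q + g) = 2*g/(Q + g))
K(v) = v/5 (K(v) = 2*v/((-10 + v)*(-1/1) + v) = 2*v/((-10 + v)*(-1*1) + v) = 2*v/((-10 + v)*(-1) + v) = 2*v/((10 - v) + v) = 2*v/10 = 2*v*(⅒) = v/5)
K(150) - 42628 = (⅕)*150 - 42628 = 30 - 42628 = -42598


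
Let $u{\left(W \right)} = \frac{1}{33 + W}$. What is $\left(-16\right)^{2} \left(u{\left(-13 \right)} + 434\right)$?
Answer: $\frac{555584}{5} \approx 1.1112 \cdot 10^{5}$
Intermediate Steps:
$\left(-16\right)^{2} \left(u{\left(-13 \right)} + 434\right) = \left(-16\right)^{2} \left(\frac{1}{33 - 13} + 434\right) = 256 \left(\frac{1}{20} + 434\right) = 256 \cdot \frac{8681}{20} = \frac{555584}{5}$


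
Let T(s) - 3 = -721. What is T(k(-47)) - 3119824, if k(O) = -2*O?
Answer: -3120542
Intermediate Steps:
T(s) = -718 (T(s) = 3 - 721 = -718)
T(k(-47)) - 3119824 = -718 - 3119824 = -3120542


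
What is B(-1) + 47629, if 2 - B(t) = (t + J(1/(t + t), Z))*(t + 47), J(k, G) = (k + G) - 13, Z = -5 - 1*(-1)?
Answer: 48482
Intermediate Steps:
Z = -4 (Z = -5 + 1 = -4)
J(k, G) = -13 + G + k (J(k, G) = (G + k) - 13 = -13 + G + k)
B(t) = 2 - (47 + t)*(-17 + t + 1/(2*t)) (B(t) = 2 - (t + (-13 - 4 + 1/(t + t)))*(t + 47) = 2 - (t + (-13 - 4 + 1/(2*t)))*(47 + t) = 2 - (t + (-17 + 1/(2*t)))*(47 + t) = 2 - (-17 + t + 1/(2*t))*(47 + t) = 2 - (47 + t)*(-17 + t + 1/(2*t)))
B(-1) + 47629 = (1601/2 - 1*(-1)**2 - 30*(-1) - 47/2/(-1)) + 47629 = (1601/2 - 1*1 + 30 - 47/2*(-1)) + 47629 = (1601/2 - 1 + 30 + 47/2) + 47629 = 853 + 47629 = 48482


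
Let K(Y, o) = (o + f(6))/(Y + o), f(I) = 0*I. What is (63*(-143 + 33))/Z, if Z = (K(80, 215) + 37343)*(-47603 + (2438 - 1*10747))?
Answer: 40887/12318979136 ≈ 3.3190e-6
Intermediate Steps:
f(I) = 0
K(Y, o) = o/(Y + o) (K(Y, o) = (o + 0)/(Y + o) = o/(Y + o))
Z = -123189791360/59 (Z = (215/(80 + 215) + 37343)*(-47603 + (2438 - 1*10747)) = (215/295 + 37343)*(-47603 + (2438 - 10747)) = (215*(1/295) + 37343)*(-47603 - 8309) = (43/59 + 37343)*(-55912) = (2203280/59)*(-55912) = -123189791360/59 ≈ -2.0880e+9)
(63*(-143 + 33))/Z = (63*(-143 + 33))/(-123189791360/59) = (63*(-110))*(-59/123189791360) = -6930*(-59/123189791360) = 40887/12318979136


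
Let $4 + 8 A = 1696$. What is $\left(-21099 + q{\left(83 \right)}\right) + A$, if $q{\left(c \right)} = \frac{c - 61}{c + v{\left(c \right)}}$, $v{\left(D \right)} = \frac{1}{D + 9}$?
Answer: $- \frac{319031627}{15274} \approx -20887.0$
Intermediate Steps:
$A = \frac{423}{2}$ ($A = - \frac{1}{2} + \frac{1}{8} \cdot 1696 = - \frac{1}{2} + 212 = \frac{423}{2} \approx 211.5$)
$v{\left(D \right)} = \frac{1}{9 + D}$
$q{\left(c \right)} = \frac{-61 + c}{c + \frac{1}{9 + c}}$ ($q{\left(c \right)} = \frac{c - 61}{c + \frac{1}{9 + c}} = \frac{-61 + c}{c + \frac{1}{9 + c}}$)
$\left(-21099 + q{\left(83 \right)}\right) + A = \left(-21099 + \frac{\left(-61 + 83\right) \left(9 + 83\right)}{1 + 83 \left(9 + 83\right)}\right) + \frac{423}{2} = \left(-21099 + \frac{1}{1 + 83 \cdot 92} \cdot 22 \cdot 92\right) + \frac{423}{2} = \left(-21099 + \frac{1}{1 + 7636} \cdot 22 \cdot 92\right) + \frac{423}{2} = \left(-21099 + \frac{1}{7637} \cdot 22 \cdot 92\right) + \frac{423}{2} = \left(-21099 + \frac{2024}{7637}\right) + \frac{423}{2} = - \frac{161131039}{7637} + \frac{423}{2} = - \frac{319031627}{15274}$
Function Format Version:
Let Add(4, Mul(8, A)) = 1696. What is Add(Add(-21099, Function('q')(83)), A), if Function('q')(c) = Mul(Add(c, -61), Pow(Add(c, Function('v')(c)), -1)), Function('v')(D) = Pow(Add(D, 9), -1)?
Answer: Rational(-319031627, 15274) ≈ -20887.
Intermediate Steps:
A = Rational(423, 2) (A = Add(Rational(-1, 2), Mul(Rational(1, 8), 1696)) = Add(Rational(-1, 2), 212) = Rational(423, 2) ≈ 211.50)
Function('v')(D) = Pow(Add(9, D), -1)
Function('q')(c) = Mul(Pow(Add(c, Pow(Add(9, c), -1)), -1), Add(-61, c)) (Function('q')(c) = Mul(Add(c, -61), Pow(Add(c, Pow(Add(9, c), -1)), -1)) = Mul(Add(-61, c), Pow(Add(c, Pow(Add(9, c), -1)), -1)) = Mul(Pow(Add(c, Pow(Add(9, c), -1)), -1), Add(-61, c)))
Add(Add(-21099, Function('q')(83)), A) = Add(Add(-21099, Mul(Pow(Add(1, Mul(83, Add(9, 83))), -1), Add(-61, 83), Add(9, 83))), Rational(423, 2)) = Add(Add(-21099, Mul(Pow(Add(1, Mul(83, 92)), -1), 22, 92)), Rational(423, 2)) = Add(Add(-21099, Mul(Pow(Add(1, 7636), -1), 22, 92)), Rational(423, 2)) = Add(Add(-21099, Mul(Pow(7637, -1), 22, 92)), Rational(423, 2)) = Add(Add(-21099, Mul(Rational(1, 7637), 22, 92)), Rational(423, 2)) = Add(Add(-21099, Rational(2024, 7637)), Rational(423, 2)) = Add(Rational(-161131039, 7637), Rational(423, 2)) = Rational(-319031627, 15274)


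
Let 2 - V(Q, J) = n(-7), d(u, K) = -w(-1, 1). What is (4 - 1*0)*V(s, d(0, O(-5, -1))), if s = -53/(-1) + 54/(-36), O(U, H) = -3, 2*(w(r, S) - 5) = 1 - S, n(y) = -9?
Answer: 44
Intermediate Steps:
w(r, S) = 11/2 - S/2 (w(r, S) = 5 + (1 - S)/2 = 5 + (½ - S/2) = 11/2 - S/2)
d(u, K) = -5 (d(u, K) = -(11/2 - ½*1) = -(11/2 - ½) = -1*5 = -5)
s = 103/2 (s = -53*(-1) + 54*(-1/36) = 53 - 3/2 = 103/2 ≈ 51.500)
V(Q, J) = 11 (V(Q, J) = 2 - 1*(-9) = 2 + 9 = 11)
(4 - 1*0)*V(s, d(0, O(-5, -1))) = (4 - 1*0)*11 = (4 + 0)*11 = 4*11 = 44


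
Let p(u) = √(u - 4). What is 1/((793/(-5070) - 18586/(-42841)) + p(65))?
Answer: -77445526859610/17007087279658979 + 279156929840100*√61/17007087279658979 ≈ 0.12364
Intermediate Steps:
p(u) = √(-4 + u)
1/((793/(-5070) - 18586/(-42841)) + p(65)) = 1/((793/(-5070) - 18586/(-42841)) + √(-4 + 65)) = 1/((793*(-1/5070) - 18586*(-1/42841)) + √61) = 1/((-61/390 + 18586/42841) + √61) = 1/(4635239/16707990 + √61)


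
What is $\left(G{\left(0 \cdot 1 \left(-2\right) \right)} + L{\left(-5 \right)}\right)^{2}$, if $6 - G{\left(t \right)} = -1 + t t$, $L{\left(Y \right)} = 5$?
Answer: $144$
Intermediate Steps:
$G{\left(t \right)} = 7 - t^{2}$ ($G{\left(t \right)} = 6 - \left(-1 + t t\right) = 6 - \left(-1 + t^{2}\right) = 7 - t^{2}$)
$\left(G{\left(0 \cdot 1 \left(-2\right) \right)} + L{\left(-5 \right)}\right)^{2} = \left(\left(7 - \left(0 \cdot 1 \left(-2\right)\right)^{2}\right) + 5\right)^{2} = \left(\left(7 - \left(0 \left(-2\right)\right)^{2}\right) + 5\right)^{2} = \left(\left(7 - 0^{2}\right) + 5\right)^{2} = \left(\left(7 - 0\right) + 5\right)^{2} = \left(\left(7 + 0\right) + 5\right)^{2} = \left(7 + 5\right)^{2} = 12^{2} = 144$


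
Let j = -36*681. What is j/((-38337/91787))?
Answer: 750083364/12779 ≈ 58697.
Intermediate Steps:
j = -24516
j/((-38337/91787)) = -24516/((-38337/91787)) = -24516/((-38337*1/91787)) = -24516/(-38337/91787) = -24516*(-91787/38337) = 750083364/12779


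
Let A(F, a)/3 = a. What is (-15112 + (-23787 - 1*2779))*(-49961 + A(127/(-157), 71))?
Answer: 2073397144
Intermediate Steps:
A(F, a) = 3*a
(-15112 + (-23787 - 1*2779))*(-49961 + A(127/(-157), 71)) = (-15112 + (-23787 - 1*2779))*(-49961 + 3*71) = (-15112 + (-23787 - 2779))*(-49961 + 213) = (-15112 - 26566)*(-49748) = -41678*(-49748) = 2073397144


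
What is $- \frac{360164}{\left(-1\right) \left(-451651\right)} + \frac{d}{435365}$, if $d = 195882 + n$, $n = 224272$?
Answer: $\frac{4708596342}{28090433945} \approx 0.16762$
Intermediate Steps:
$d = 420154$ ($d = 195882 + 224272 = 420154$)
$- \frac{360164}{\left(-1\right) \left(-451651\right)} + \frac{d}{435365} = - \frac{360164}{\left(-1\right) \left(-451651\right)} + \frac{420154}{435365} = - \frac{360164}{451651} + 420154 \cdot \frac{1}{435365} = \left(-360164\right) \frac{1}{451651} + \frac{60022}{62195} = - \frac{360164}{451651} + \frac{60022}{62195} = \frac{4708596342}{28090433945}$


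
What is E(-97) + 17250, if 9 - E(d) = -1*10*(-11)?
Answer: 17149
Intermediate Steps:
E(d) = -101 (E(d) = 9 - (-1*10)*(-11) = 9 - (-10)*(-11) = 9 - 1*110 = 9 - 110 = -101)
E(-97) + 17250 = -101 + 17250 = 17149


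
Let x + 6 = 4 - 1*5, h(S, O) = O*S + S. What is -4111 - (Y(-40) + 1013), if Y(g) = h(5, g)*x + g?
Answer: -6449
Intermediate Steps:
h(S, O) = S + O*S
x = -7 (x = -6 + (4 - 1*5) = -6 + (4 - 5) = -6 - 1 = -7)
Y(g) = -35 - 34*g (Y(g) = (5*(1 + g))*(-7) + g = (5 + 5*g)*(-7) + g = (-35 - 35*g) + g = -35 - 34*g)
-4111 - (Y(-40) + 1013) = -4111 - ((-35 - 34*(-40)) + 1013) = -4111 - ((-35 + 1360) + 1013) = -4111 - (1325 + 1013) = -4111 - 1*2338 = -4111 - 2338 = -6449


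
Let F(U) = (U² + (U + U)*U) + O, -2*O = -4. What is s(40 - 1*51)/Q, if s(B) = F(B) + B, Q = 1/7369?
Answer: 2608626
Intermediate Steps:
Q = 1/7369 ≈ 0.00013570
O = 2 (O = -½*(-4) = 2)
F(U) = 2 + 3*U² (F(U) = (U² + (U + U)*U) + 2 = (U² + (2*U)*U) + 2 = (U² + 2*U²) + 2 = 3*U² + 2 = 2 + 3*U²)
s(B) = 2 + B + 3*B² (s(B) = (2 + 3*B²) + B = 2 + B + 3*B²)
s(40 - 1*51)/Q = (2 + (40 - 1*51) + 3*(40 - 1*51)²)/(1/7369) = (2 + (40 - 51) + 3*(40 - 51)²)*7369 = (2 - 11 + 3*(-11)²)*7369 = (2 - 11 + 3*121)*7369 = (2 - 11 + 363)*7369 = 354*7369 = 2608626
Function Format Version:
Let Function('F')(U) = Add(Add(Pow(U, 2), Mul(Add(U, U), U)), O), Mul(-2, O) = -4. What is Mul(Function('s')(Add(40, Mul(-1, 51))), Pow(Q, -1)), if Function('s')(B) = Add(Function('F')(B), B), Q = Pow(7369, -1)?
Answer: 2608626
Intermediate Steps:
Q = Rational(1, 7369) ≈ 0.00013570
O = 2 (O = Mul(Rational(-1, 2), -4) = 2)
Function('F')(U) = Add(2, Mul(3, Pow(U, 2))) (Function('F')(U) = Add(Add(Pow(U, 2), Mul(Add(U, U), U)), 2) = Add(Add(Pow(U, 2), Mul(Mul(2, U), U)), 2) = Add(Add(Pow(U, 2), Mul(2, Pow(U, 2))), 2) = Add(Mul(3, Pow(U, 2)), 2) = Add(2, Mul(3, Pow(U, 2))))
Function('s')(B) = Add(2, B, Mul(3, Pow(B, 2))) (Function('s')(B) = Add(Add(2, Mul(3, Pow(B, 2))), B) = Add(2, B, Mul(3, Pow(B, 2))))
Mul(Function('s')(Add(40, Mul(-1, 51))), Pow(Q, -1)) = Mul(Add(2, Add(40, Mul(-1, 51)), Mul(3, Pow(Add(40, Mul(-1, 51)), 2))), Pow(Rational(1, 7369), -1)) = Mul(Add(2, Add(40, -51), Mul(3, Pow(Add(40, -51), 2))), 7369) = Mul(Add(2, -11, Mul(3, Pow(-11, 2))), 7369) = Mul(Add(2, -11, Mul(3, 121)), 7369) = Mul(Add(2, -11, 363), 7369) = Mul(354, 7369) = 2608626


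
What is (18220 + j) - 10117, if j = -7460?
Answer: 643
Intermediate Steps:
(18220 + j) - 10117 = (18220 - 7460) - 10117 = 10760 - 10117 = 643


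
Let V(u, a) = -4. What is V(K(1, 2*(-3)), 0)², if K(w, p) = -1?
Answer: 16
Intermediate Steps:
V(K(1, 2*(-3)), 0)² = (-4)² = 16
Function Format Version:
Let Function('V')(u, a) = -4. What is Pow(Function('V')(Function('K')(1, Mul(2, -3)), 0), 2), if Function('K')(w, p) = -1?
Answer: 16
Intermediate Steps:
Pow(Function('V')(Function('K')(1, Mul(2, -3)), 0), 2) = Pow(-4, 2) = 16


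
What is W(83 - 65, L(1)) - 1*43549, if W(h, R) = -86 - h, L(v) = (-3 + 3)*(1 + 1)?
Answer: -43653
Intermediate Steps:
L(v) = 0 (L(v) = 0*2 = 0)
W(83 - 65, L(1)) - 1*43549 = (-86 - (83 - 65)) - 1*43549 = (-86 - 1*18) - 43549 = (-86 - 18) - 43549 = -104 - 43549 = -43653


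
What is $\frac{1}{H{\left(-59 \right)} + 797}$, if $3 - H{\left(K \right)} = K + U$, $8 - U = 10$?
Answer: $\frac{1}{861} \approx 0.0011614$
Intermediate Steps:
$U = -2$ ($U = 8 - 10 = -2$)
$H{\left(K \right)} = 5 - K$ ($H{\left(K \right)} = 3 - \left(K - 2\right) = 3 - \left(-2 + K\right) = 5 - K$)
$\frac{1}{H{\left(-59 \right)} + 797} = \frac{1}{\left(5 - -59\right) + 797} = \frac{1}{\left(5 + 59\right) + 797} = \frac{1}{64 + 797} = \frac{1}{861}$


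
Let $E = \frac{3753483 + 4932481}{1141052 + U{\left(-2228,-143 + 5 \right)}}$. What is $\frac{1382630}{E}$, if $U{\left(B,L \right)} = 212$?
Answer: $\frac{20762445320}{114289} \approx 1.8167 \cdot 10^{5}$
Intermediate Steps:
$E = \frac{2171491}{285316}$ ($E = \frac{3753483 + 4932481}{1141052 + 212} = \frac{8685964}{1141264} = 8685964 \cdot \frac{1}{1141264} = \frac{2171491}{285316} \approx 7.6108$)
$\frac{1382630}{E} = \frac{1382630}{\frac{2171491}{285316}} = 1382630 \cdot \frac{285316}{2171491} = \frac{20762445320}{114289}$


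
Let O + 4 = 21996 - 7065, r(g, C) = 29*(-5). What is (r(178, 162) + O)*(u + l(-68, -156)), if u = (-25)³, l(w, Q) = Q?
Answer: -233274742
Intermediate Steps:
r(g, C) = -145
O = 14927 (O = -4 + (21996 - 7065) = -4 + 14931 = 14927)
u = -15625
(r(178, 162) + O)*(u + l(-68, -156)) = (-145 + 14927)*(-15625 - 156) = 14782*(-15781) = -233274742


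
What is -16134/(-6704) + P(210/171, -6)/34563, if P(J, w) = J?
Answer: 15892958737/6603745032 ≈ 2.4067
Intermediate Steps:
-16134/(-6704) + P(210/171, -6)/34563 = -16134/(-6704) + (210/171)/34563 = -16134*(-1/6704) + (210*(1/171))*(1/34563) = 8067/3352 + (70/57)*(1/34563) = 8067/3352 + 70/1970091 = 15892958737/6603745032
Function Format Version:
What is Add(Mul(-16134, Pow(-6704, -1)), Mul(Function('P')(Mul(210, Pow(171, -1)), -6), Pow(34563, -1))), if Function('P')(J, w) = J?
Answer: Rational(15892958737, 6603745032) ≈ 2.4067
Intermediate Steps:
Add(Mul(-16134, Pow(-6704, -1)), Mul(Function('P')(Mul(210, Pow(171, -1)), -6), Pow(34563, -1))) = Add(Mul(-16134, Pow(-6704, -1)), Mul(Mul(210, Pow(171, -1)), Pow(34563, -1))) = Add(Mul(-16134, Rational(-1, 6704)), Mul(Mul(210, Rational(1, 171)), Rational(1, 34563))) = Add(Rational(8067, 3352), Mul(Rational(70, 57), Rational(1, 34563))) = Add(Rational(8067, 3352), Rational(70, 1970091)) = Rational(15892958737, 6603745032)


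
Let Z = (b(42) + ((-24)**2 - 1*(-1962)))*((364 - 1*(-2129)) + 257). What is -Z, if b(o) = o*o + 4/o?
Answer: -248446000/21 ≈ -1.1831e+7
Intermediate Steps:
b(o) = o**2 + 4/o
Z = 248446000/21 (Z = ((4 + 42**3)/42 + ((-24)**2 - 1*(-1962)))*((364 - 1*(-2129)) + 257) = ((4 + 74088)/42 + (576 + 1962))*((364 + 2129) + 257) = ((1/42)*74092 + 2538)*(2493 + 257) = (37046/21 + 2538)*2750 = (90344/21)*2750 = 248446000/21 ≈ 1.1831e+7)
-Z = -1*248446000/21 = -248446000/21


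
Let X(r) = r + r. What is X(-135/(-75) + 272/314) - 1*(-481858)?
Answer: 378262716/785 ≈ 4.8186e+5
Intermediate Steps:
X(r) = 2*r
X(-135/(-75) + 272/314) - 1*(-481858) = 2*(-135/(-75) + 272/314) - 1*(-481858) = 2*(-135*(-1/75) + 272*(1/314)) + 481858 = 2*(9/5 + 136/157) + 481858 = 2*(2093/785) + 481858 = 4186/785 + 481858 = 378262716/785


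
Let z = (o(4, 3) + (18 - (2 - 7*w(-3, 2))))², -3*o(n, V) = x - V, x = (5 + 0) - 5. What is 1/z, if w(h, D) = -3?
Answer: 1/16 ≈ 0.062500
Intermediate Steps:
x = 0 (x = 5 - 5 = 0)
o(n, V) = V/3 (o(n, V) = -(0 - V)/3 = -(-1)*V/3 = V/3)
z = 16 (z = ((⅓)*3 + (18 - (2 - 7*(-3))))² = (1 + (18 - (2 + 21)))² = (1 + (18 - 1*23))² = (1 + (18 - 23))² = (1 - 5)² = (-4)² = 16)
1/z = 1/16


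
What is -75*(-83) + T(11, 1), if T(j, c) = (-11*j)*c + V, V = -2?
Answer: 6102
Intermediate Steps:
T(j, c) = -2 - 11*c*j (T(j, c) = (-11*j)*c - 2 = -11*c*j - 2 = -2 - 11*c*j)
-75*(-83) + T(11, 1) = -75*(-83) + (-2 - 11*1*11) = 6225 + (-2 - 121) = 6225 - 123 = 6102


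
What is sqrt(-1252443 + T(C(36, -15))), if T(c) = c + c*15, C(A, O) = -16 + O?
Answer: I*sqrt(1252939) ≈ 1119.3*I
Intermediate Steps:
T(c) = 16*c (T(c) = c + 15*c = 16*c)
sqrt(-1252443 + T(C(36, -15))) = sqrt(-1252443 + 16*(-16 - 15)) = sqrt(-1252443 + 16*(-31)) = sqrt(-1252443 - 496) = sqrt(-1252939) = I*sqrt(1252939)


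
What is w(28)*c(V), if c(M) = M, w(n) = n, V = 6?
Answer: 168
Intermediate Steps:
w(28)*c(V) = 28*6 = 168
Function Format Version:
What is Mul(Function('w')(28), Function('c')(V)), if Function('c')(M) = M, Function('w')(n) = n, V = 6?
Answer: 168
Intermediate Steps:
Mul(Function('w')(28), Function('c')(V)) = Mul(28, 6) = 168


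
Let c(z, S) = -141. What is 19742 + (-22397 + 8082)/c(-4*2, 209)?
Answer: 2797937/141 ≈ 19844.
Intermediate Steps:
19742 + (-22397 + 8082)/c(-4*2, 209) = 19742 + (-22397 + 8082)/(-141) = 19742 - 14315*(-1/141) = 19742 + 14315/141 = 2797937/141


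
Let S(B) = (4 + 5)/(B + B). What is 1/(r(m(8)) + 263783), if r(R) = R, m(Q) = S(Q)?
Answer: 16/4220537 ≈ 3.7910e-6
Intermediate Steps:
S(B) = 9/(2*B) (S(B) = 9/((2*B)) = 9*(1/(2*B)) = 9/(2*B))
m(Q) = 9/(2*Q)
1/(r(m(8)) + 263783) = 1/((9/2)/8 + 263783) = 1/((9/2)*(⅛) + 263783) = 1/(9/16 + 263783) = 1/(4220537/16) = 16/4220537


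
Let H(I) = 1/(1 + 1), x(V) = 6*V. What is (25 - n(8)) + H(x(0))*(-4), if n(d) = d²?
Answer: -41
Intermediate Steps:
H(I) = ½ (H(I) = 1/2 = ½)
(25 - n(8)) + H(x(0))*(-4) = (25 - 1*8²) + (½)*(-4) = (25 - 1*64) - 2 = (25 - 64) - 2 = -39 - 2 = -41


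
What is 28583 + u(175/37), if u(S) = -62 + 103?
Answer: 28624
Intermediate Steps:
u(S) = 41
28583 + u(175/37) = 28583 + 41 = 28624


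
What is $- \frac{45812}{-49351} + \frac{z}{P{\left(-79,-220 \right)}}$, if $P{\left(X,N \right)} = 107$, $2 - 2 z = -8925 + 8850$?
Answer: $\frac{13603795}{10561114} \approx 1.2881$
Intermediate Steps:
$z = \frac{77}{2}$ ($z = 1 - \frac{-8925 + 8850}{2} = 1 - - \frac{75}{2} = 1 + \frac{75}{2} = \frac{77}{2} \approx 38.5$)
$- \frac{45812}{-49351} + \frac{z}{P{\left(-79,-220 \right)}} = - \frac{45812}{-49351} + \frac{77}{2 \cdot 107} = \left(-45812\right) \left(- \frac{1}{49351}\right) + \frac{77}{2} \cdot \frac{1}{107} = \frac{45812}{49351} + \frac{77}{214} = \frac{13603795}{10561114}$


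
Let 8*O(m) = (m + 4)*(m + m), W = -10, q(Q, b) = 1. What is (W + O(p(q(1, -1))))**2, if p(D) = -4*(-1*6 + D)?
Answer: 12100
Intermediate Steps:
p(D) = 24 - 4*D (p(D) = -4*(-6 + D) = 24 - 4*D)
O(m) = m*(4 + m)/4 (O(m) = ((m + 4)*(m + m))/8 = ((4 + m)*(2*m))/8 = (2*m*(4 + m))/8 = m*(4 + m)/4)
(W + O(p(q(1, -1))))**2 = (-10 + (24 - 4*1)*(4 + (24 - 4*1))/4)**2 = (-10 + (24 - 4)*(4 + (24 - 4))/4)**2 = (-10 + (1/4)*20*(4 + 20))**2 = (-10 + (1/4)*20*24)**2 = (-10 + 120)**2 = 110**2 = 12100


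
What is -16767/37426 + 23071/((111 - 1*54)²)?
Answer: 808979263/121597074 ≈ 6.6529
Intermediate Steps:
-16767/37426 + 23071/((111 - 1*54)²) = -16767*1/37426 + 23071/((111 - 54)²) = -16767/37426 + 23071/(57²) = -16767/37426 + 23071/3249 = 808979263/121597074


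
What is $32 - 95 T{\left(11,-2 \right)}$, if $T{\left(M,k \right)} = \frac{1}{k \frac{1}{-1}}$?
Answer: $- \frac{31}{2} \approx -15.5$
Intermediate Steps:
$T{\left(M,k \right)} = - \frac{1}{k}$ ($T{\left(M,k \right)} = \frac{1}{k \left(-1\right)} = \frac{1}{\left(-1\right) k} = - \frac{1}{k}$)
$32 - 95 T{\left(11,-2 \right)} = 32 - 95 \left(- \frac{1}{-2}\right) = 32 - 95 \left(\left(-1\right) \left(- \frac{1}{2}\right)\right) = 32 - \frac{95}{2} = - \frac{31}{2}$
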